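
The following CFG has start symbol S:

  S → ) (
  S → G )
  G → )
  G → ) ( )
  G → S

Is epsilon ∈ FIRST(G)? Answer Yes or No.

No nonterminal in this grammar is nullable.
No production of G has an RHS whose symbols are all nullable, so G is not nullable.

No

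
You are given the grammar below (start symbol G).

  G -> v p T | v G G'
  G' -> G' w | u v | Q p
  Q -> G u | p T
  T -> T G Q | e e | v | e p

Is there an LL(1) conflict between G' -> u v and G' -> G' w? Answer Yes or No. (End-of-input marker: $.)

FIRST(u v) = { u } and FIRST(G' w) = { p, u, v }.
Both contain u, so the two alternatives are not disjoint — LL(1) conflict.

Yes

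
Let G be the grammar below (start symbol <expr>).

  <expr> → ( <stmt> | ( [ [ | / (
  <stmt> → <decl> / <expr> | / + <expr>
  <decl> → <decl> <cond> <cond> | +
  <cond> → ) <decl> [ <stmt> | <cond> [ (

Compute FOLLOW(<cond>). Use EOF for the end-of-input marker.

{ ), /, [ }

In <decl> → <decl> <cond> <cond>: add FIRST(<cond>) = { ) }.
In <decl> → <decl> <cond> <cond>: <cond> is at the end, add FOLLOW(<decl>) = { ), /, [ }.
In <cond> → <cond> [ (: add FIRST([ () = { [ }.
Union: FOLLOW(<cond>) = { ), /, [ }.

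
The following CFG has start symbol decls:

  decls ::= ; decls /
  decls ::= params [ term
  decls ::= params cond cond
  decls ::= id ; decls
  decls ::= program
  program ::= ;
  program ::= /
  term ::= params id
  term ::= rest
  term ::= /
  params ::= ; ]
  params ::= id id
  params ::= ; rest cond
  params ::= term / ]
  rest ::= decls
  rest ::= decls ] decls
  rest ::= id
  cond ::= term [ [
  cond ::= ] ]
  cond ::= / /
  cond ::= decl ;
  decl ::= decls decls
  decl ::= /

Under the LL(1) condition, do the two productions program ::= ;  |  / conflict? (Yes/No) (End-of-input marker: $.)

FIRST(;) = { ; } and FIRST(/) = { / }.
The FIRST sets are disjoint and neither alternative is nullable — no conflict.

No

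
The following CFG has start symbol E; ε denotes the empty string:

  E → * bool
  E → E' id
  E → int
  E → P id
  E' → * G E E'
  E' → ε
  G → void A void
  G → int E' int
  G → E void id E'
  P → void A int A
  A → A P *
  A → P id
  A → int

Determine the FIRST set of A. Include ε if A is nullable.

From A → A P *: add FIRST(A) = { int, void }.
From A → P id: add FIRST(P) = { void }.
A → int contributes {int}.
Union: FIRST(A) = { int, void }.

{ int, void }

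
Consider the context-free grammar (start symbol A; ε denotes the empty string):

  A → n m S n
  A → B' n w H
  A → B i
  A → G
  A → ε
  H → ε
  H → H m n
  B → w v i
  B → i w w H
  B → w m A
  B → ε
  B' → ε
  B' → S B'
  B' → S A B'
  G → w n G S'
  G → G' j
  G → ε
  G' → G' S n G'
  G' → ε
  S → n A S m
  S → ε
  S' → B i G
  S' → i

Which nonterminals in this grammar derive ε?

{ A, B, B', G, G', H, S }

Directly nullable (have an ε-production): A, H, B, B', G, G', S.
No other nonterminal has a production whose RHS symbols are all nullable.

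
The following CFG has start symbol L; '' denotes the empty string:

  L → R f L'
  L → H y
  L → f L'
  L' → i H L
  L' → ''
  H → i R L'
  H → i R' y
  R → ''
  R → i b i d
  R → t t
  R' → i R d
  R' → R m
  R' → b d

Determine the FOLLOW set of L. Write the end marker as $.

{ $, f, i, t, y }

L is the start symbol, so $ ∈ FOLLOW(L).
In L' → i H L: L is at the end, add FOLLOW(L') = { $, f, i, t, y }.
Union: FOLLOW(L) = { $, f, i, t, y }.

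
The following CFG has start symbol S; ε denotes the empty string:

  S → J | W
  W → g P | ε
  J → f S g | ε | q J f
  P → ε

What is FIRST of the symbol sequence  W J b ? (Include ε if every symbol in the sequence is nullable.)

{ b, f, g, q }

Add FIRST(W)\{ε} = { g }; W is nullable, continue.
Add FIRST(J)\{ε} = { f, q }; J is nullable, continue.
b is a terminal; add {b} and stop.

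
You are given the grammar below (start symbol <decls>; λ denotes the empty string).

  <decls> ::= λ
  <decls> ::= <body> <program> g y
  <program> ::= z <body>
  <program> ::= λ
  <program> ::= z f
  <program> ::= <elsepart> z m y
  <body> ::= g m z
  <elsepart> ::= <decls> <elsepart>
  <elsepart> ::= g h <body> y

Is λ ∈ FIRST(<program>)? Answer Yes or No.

<program> has an λ-production, so <program> ⇒ λ.

Yes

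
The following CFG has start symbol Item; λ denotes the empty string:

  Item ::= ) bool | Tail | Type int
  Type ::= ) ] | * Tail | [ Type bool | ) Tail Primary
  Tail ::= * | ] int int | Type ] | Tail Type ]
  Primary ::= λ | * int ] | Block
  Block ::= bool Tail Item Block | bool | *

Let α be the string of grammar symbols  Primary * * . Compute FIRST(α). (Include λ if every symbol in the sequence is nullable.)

{ *, bool }

Add FIRST(Primary)\{λ} = { *, bool }; Primary is nullable, continue.
* is a terminal; add {*} and stop.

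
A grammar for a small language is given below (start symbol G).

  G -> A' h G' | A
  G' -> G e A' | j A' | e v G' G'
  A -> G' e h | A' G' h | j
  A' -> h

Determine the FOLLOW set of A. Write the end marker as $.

{ $, e }

In G -> A: A is at the end, add FOLLOW(G) = { $, e }.
Union: FOLLOW(A) = { $, e }.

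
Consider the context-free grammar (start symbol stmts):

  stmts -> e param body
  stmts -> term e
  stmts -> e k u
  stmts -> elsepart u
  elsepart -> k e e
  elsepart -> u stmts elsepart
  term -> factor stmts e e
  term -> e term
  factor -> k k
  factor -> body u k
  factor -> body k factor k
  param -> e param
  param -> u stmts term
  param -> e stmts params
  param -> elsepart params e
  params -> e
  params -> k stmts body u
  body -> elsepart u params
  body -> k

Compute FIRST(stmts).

stmts -> e param body contributes {e}.
From stmts -> term e: add FIRST(term) = { e, k, u }.
stmts -> e k u contributes {e}.
From stmts -> elsepart u: add FIRST(elsepart) = { k, u }.
Union: FIRST(stmts) = { e, k, u }.

{ e, k, u }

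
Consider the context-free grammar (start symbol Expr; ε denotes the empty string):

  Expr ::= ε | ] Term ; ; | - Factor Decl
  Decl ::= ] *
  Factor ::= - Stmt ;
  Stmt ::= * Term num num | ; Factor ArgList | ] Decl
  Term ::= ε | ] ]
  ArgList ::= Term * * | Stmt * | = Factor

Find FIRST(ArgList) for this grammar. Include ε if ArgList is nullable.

{ *, ;, =, ] }

From ArgList ::= Term * *: Term nullable, take FIRST(Term) ∪ {*} = { *, ] }.
From ArgList ::= Stmt *: add FIRST(Stmt) = { *, ;, ] }.
ArgList ::= = Factor contributes {=}.
Union: FIRST(ArgList) = { *, ;, =, ] }.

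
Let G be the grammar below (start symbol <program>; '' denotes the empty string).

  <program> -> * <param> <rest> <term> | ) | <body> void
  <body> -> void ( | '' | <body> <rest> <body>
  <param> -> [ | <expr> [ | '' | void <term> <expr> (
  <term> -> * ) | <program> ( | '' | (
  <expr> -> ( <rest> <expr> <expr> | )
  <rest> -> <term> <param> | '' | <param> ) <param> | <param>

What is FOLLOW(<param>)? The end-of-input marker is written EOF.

In <program> -> * <param> <rest> <term>: add FIRST(<rest> <term>)\{''} = { (, ), *, [, void }.
  Since <rest> <term> is nullable, also add FOLLOW(<program>) = { EOF, ( }.
In <rest> -> <term> <param>: <param> is at the end, add FOLLOW(<rest>) = { EOF, (, ), *, [, void }.
In <rest> -> <param> ) <param>: add FIRST() <param>) = { ) }.
In <rest> -> <param> ) <param>: <param> is at the end, add FOLLOW(<rest>) = { EOF, (, ), *, [, void }.
In <rest> -> <param>: <param> is at the end, add FOLLOW(<rest>) = { EOF, (, ), *, [, void }.
Union: FOLLOW(<param>) = { EOF, (, ), *, [, void }.

{ EOF, (, ), *, [, void }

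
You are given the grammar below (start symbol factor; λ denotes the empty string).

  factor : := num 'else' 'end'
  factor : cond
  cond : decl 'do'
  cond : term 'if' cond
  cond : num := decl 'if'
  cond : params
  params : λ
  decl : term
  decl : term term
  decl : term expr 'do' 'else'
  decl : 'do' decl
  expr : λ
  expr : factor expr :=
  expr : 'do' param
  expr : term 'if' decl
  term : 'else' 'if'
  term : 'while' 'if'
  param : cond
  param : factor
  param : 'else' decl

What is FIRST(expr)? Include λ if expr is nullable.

expr : λ contributes λ.
From expr : factor expr :=: factor, expr nullable, take FIRST(factor) ∪ FIRST(expr) ∪ {:=} = { 'do', 'else', 'while', :=, num }.
expr : 'do' param contributes {'do'}.
From expr : term 'if' decl: add FIRST(term) = { 'else', 'while' }.
Union: FIRST(expr) = { 'do', 'else', 'while', :=, num, λ }.

{ 'do', 'else', 'while', :=, num, λ }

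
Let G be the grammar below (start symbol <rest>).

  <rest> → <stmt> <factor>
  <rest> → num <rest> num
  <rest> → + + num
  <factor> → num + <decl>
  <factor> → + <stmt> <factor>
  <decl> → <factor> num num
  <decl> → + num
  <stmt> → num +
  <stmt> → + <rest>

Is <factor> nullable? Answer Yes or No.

No

No nonterminal in this grammar is nullable.
No production of <factor> has an RHS whose symbols are all nullable, so <factor> is not nullable.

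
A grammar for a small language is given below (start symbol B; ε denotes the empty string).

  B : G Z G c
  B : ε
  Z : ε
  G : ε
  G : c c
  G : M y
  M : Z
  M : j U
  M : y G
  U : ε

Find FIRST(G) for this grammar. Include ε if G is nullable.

{ c, j, y, ε }

G : ε contributes ε.
G : c c contributes {c}.
From G : M y: M nullable, take FIRST(M) ∪ {y} = { j, y }.
Union: FIRST(G) = { c, j, y, ε }.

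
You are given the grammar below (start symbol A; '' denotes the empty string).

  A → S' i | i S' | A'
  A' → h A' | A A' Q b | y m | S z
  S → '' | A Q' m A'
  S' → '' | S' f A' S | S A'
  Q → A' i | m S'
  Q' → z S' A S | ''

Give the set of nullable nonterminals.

{ Q', S, S' }

Directly nullable (have an ''-production): S, S', Q'.
No other nonterminal has a production whose RHS symbols are all nullable.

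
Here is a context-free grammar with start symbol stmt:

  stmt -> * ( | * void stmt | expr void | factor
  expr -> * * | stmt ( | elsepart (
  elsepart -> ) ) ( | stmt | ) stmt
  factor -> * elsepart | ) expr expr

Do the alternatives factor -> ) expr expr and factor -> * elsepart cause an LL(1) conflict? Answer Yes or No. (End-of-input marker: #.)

No

FIRST() expr expr) = { ) } and FIRST(* elsepart) = { * }.
The FIRST sets are disjoint and neither alternative is nullable — no conflict.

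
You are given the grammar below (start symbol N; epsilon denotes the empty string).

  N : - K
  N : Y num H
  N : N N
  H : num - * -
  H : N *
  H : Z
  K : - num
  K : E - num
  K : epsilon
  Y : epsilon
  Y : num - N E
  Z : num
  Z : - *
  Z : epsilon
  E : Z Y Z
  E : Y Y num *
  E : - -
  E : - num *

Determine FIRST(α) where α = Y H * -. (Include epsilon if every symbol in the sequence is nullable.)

Add FIRST(Y)\{epsilon} = { num }; Y is nullable, continue.
Add FIRST(H)\{epsilon} = { -, num }; H is nullable, continue.
* is a terminal; add {*} and stop.

{ *, -, num }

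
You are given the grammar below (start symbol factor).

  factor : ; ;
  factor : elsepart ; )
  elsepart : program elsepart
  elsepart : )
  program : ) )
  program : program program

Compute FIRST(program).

program : ) ) contributes {)}.
From program : program program: add FIRST(program) = { ) }.
Union: FIRST(program) = { ) }.

{ ) }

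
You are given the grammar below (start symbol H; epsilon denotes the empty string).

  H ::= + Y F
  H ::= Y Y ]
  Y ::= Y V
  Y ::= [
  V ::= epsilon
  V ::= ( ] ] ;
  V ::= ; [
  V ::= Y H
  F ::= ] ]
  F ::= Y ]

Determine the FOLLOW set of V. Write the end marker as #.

{ (, +, ;, [, ] }

In Y ::= Y V: V is at the end, add FOLLOW(Y) = { (, +, ;, [, ] }.
Union: FOLLOW(V) = { (, +, ;, [, ] }.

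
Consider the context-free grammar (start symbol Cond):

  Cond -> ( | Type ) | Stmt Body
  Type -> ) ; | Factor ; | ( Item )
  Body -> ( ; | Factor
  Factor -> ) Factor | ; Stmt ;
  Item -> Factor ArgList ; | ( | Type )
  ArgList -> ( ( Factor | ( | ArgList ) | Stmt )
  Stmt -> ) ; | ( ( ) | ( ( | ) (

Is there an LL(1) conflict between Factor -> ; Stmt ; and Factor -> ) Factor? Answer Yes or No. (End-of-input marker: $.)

FIRST(; Stmt ;) = { ; } and FIRST() Factor) = { ) }.
The FIRST sets are disjoint and neither alternative is nullable — no conflict.

No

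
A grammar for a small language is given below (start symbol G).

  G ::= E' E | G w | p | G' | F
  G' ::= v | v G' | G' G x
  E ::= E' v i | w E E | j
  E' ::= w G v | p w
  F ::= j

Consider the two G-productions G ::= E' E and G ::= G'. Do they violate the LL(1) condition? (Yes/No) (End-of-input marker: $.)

FIRST(E' E) = { p, w } and FIRST(G') = { v }.
The FIRST sets are disjoint and neither alternative is nullable — no conflict.

No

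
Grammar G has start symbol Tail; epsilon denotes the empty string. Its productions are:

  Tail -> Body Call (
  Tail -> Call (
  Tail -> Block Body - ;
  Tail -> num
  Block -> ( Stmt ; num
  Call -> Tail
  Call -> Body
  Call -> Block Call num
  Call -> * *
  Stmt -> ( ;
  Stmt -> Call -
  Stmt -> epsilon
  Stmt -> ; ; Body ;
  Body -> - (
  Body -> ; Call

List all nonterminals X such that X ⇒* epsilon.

Directly nullable (have an epsilon-production): Stmt.
No other nonterminal has a production whose RHS symbols are all nullable.

{ Stmt }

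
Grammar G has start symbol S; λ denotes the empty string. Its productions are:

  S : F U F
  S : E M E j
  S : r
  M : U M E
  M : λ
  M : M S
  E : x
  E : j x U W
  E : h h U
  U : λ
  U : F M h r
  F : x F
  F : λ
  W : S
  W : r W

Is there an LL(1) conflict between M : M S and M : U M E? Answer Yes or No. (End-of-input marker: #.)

Yes

FIRST(M S) = { h, j, r, x, λ } and FIRST(U M E) = { h, j, r, x }.
Both contain h, so the two alternatives are not disjoint — LL(1) conflict.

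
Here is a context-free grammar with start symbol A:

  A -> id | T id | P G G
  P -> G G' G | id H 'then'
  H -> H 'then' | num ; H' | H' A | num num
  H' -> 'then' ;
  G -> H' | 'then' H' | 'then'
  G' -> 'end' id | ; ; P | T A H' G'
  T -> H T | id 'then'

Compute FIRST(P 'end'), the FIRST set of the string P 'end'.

Add FIRST(P) = { 'then', id }; P is not nullable, stop.

{ 'then', id }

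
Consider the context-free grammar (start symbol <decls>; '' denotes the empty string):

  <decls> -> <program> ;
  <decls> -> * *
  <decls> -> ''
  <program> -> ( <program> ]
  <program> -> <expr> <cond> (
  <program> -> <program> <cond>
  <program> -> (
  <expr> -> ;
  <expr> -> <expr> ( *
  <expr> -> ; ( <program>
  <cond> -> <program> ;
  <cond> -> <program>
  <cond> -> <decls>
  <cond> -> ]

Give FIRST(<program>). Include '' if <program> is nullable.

<program> -> ( <program> ] contributes {(}.
From <program> -> <expr> <cond> (: add FIRST(<expr>) = { ; }.
From <program> -> <program> <cond>: add FIRST(<program>) = { (, ; }.
<program> -> ( contributes {(}.
Union: FIRST(<program>) = { (, ; }.

{ (, ; }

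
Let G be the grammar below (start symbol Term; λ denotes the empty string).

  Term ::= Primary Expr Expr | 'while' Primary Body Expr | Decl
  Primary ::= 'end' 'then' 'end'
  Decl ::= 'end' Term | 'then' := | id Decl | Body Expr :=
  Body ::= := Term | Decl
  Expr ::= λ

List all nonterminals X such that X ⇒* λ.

Directly nullable (have an λ-production): Expr.
No other nonterminal has a production whose RHS symbols are all nullable.

{ Expr }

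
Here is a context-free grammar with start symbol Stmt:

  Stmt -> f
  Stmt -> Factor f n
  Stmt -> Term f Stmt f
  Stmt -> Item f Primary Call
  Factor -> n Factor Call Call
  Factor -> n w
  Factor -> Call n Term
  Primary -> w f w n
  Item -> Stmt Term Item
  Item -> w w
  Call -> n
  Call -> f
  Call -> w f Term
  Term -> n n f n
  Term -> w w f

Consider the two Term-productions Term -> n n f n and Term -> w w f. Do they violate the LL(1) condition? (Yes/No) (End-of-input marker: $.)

FIRST(n n f n) = { n } and FIRST(w w f) = { w }.
The FIRST sets are disjoint and neither alternative is nullable — no conflict.

No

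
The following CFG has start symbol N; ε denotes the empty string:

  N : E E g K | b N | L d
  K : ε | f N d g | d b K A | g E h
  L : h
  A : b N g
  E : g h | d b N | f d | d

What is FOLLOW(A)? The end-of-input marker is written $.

{ $, b, d, f, g, h }

In K : d b K A: A is at the end, add FOLLOW(K) = { $, b, d, f, g, h }.
Union: FOLLOW(A) = { $, b, d, f, g, h }.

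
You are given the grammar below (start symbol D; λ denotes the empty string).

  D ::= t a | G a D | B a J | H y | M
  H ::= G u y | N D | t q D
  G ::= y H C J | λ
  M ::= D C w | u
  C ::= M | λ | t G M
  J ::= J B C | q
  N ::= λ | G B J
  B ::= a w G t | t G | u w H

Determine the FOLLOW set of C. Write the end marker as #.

{ #, a, q, t, u, w, y }

In G ::= y H C J: add FIRST(J) = { q }.
In M ::= D C w: add FIRST(w) = { w }.
In J ::= J B C: C is at the end, add FOLLOW(J) = { #, a, q, t, u, w, y }.
Union: FOLLOW(C) = { #, a, q, t, u, w, y }.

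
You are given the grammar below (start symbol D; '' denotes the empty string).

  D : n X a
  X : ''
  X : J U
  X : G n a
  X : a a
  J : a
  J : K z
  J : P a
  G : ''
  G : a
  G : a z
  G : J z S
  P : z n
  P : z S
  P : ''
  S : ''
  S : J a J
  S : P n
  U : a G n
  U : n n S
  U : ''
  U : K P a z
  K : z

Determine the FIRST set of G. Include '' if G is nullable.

{ a, z, '' }

G : '' contributes ''.
G : a contributes {a}.
G : a z contributes {a}.
From G : J z S: add FIRST(J) = { a, z }.
Union: FIRST(G) = { a, z, '' }.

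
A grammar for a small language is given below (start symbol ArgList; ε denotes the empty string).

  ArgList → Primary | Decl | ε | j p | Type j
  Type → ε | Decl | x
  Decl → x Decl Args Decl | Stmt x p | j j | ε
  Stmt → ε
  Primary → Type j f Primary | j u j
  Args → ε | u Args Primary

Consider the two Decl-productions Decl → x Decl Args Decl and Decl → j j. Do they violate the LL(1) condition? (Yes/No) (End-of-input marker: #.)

FIRST(x Decl Args Decl) = { x } and FIRST(j j) = { j }.
The FIRST sets are disjoint and neither alternative is nullable — no conflict.

No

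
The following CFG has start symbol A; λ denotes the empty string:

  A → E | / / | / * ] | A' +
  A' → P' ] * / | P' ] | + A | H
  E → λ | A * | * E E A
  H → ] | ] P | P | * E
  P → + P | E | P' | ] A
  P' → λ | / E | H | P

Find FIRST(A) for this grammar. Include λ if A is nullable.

{ *, +, /, ], λ }

From A → E: add FIRST(E) = { *, +, /, ], λ } (including λ since E is nullable).
A → / / contributes {/}.
A → / * ] contributes {/}.
From A → A' +: A' nullable, take FIRST(A') ∪ {+} = { *, +, /, ] }.
Union: FIRST(A) = { *, +, /, ], λ }.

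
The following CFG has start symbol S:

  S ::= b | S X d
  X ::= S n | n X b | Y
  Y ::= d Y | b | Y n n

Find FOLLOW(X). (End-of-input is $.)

{ b, d }

In S ::= S X d: add FIRST(d) = { d }.
In X ::= n X b: add FIRST(b) = { b }.
Union: FOLLOW(X) = { b, d }.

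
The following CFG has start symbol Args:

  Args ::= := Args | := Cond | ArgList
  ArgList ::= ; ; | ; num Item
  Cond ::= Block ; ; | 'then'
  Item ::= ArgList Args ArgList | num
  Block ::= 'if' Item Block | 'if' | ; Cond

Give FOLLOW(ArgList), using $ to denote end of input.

In Args ::= ArgList: ArgList is at the end, add FOLLOW(Args) = { $, ; }.
In Item ::= ArgList Args ArgList: add FIRST(Args ArgList) = { :=, ; }.
In Item ::= ArgList Args ArgList: ArgList is at the end, add FOLLOW(Item) = { $, 'if', :=, ; }.
Union: FOLLOW(ArgList) = { $, 'if', :=, ; }.

{ $, 'if', :=, ; }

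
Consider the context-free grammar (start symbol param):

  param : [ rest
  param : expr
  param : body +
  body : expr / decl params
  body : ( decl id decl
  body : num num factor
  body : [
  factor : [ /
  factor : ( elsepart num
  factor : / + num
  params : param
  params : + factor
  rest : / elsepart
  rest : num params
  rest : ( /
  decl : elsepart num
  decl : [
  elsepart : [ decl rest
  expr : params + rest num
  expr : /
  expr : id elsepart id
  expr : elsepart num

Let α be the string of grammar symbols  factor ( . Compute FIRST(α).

{ (, /, [ }

Add FIRST(factor) = { (, /, [ }; factor is not nullable, stop.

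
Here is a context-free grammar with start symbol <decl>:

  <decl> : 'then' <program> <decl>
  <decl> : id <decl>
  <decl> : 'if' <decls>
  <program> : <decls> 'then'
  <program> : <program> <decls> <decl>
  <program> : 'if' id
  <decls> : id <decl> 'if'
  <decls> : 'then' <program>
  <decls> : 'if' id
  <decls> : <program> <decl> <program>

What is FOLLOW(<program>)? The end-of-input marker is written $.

In <decl> : 'then' <program> <decl>: add FIRST(<decl>) = { 'if', 'then', id }.
In <program> : <program> <decls> <decl>: add FIRST(<decls> <decl>) = { 'if', 'then', id }.
In <decls> : 'then' <program>: <program> is at the end, add FOLLOW(<decls>) = { $, 'if', 'then', id }.
In <decls> : <program> <decl> <program>: add FIRST(<decl> <program>) = { 'if', 'then', id }.
In <decls> : <program> <decl> <program>: <program> is at the end, add FOLLOW(<decls>) = { $, 'if', 'then', id }.
Union: FOLLOW(<program>) = { $, 'if', 'then', id }.

{ $, 'if', 'then', id }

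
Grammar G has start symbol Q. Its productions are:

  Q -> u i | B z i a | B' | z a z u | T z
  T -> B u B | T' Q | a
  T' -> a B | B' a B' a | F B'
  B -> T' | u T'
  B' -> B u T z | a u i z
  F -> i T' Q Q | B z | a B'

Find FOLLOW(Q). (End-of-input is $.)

Q is the start symbol, so $ ∈ FOLLOW(Q).
In T -> T' Q: Q is at the end, add FOLLOW(T) = { z }.
In F -> i T' Q Q: add FIRST(Q) = { a, i, u, z }.
In F -> i T' Q Q: Q is at the end, add FOLLOW(F) = { a, i, u }.
Union: FOLLOW(Q) = { $, a, i, u, z }.

{ $, a, i, u, z }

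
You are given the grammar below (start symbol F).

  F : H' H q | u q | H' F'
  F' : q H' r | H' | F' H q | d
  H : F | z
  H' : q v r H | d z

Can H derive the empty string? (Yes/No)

No nonterminal in this grammar is nullable.
No production of H has an RHS whose symbols are all nullable, so H is not nullable.

No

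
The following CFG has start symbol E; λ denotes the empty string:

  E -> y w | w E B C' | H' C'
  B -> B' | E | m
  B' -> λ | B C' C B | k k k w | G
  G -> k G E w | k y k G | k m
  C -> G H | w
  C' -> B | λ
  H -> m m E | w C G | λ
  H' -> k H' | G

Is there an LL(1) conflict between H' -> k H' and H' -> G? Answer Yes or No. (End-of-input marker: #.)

Yes

FIRST(k H') = { k } and FIRST(G) = { k }.
Both contain k, so the two alternatives are not disjoint — LL(1) conflict.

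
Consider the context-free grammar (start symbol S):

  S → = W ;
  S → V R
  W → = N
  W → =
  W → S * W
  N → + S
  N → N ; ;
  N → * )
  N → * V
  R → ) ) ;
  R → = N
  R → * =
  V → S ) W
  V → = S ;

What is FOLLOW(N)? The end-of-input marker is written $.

In W → = N: N is at the end, add FOLLOW(W) = { $, ), *, ;, = }.
In N → N ; ;: add FIRST(; ;) = { ; }.
In R → = N: N is at the end, add FOLLOW(R) = { $, ), *, ;, = }.
Union: FOLLOW(N) = { $, ), *, ;, = }.

{ $, ), *, ;, = }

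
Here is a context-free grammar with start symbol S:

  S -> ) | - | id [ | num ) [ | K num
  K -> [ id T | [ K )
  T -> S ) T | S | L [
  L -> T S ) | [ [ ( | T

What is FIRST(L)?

From L -> T S ): add FIRST(T) = { ), -, [, id, num }.
L -> [ [ ( contributes {[}.
From L -> T: add FIRST(T) = { ), -, [, id, num }.
Union: FIRST(L) = { ), -, [, id, num }.

{ ), -, [, id, num }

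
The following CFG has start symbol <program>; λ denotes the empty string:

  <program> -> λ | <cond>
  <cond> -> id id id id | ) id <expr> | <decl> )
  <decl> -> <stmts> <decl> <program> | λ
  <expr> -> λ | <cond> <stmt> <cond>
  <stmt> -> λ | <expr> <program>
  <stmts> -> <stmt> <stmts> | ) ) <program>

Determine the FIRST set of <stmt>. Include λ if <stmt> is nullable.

<stmt> -> λ contributes λ.
From <stmt> -> <expr> <program>: <expr>, <program> nullable, take FIRST(<expr>) ∪ FIRST(<program>) = { ), id }; also λ since the whole RHS is nullable.
Union: FIRST(<stmt>) = { ), id, λ }.

{ ), id, λ }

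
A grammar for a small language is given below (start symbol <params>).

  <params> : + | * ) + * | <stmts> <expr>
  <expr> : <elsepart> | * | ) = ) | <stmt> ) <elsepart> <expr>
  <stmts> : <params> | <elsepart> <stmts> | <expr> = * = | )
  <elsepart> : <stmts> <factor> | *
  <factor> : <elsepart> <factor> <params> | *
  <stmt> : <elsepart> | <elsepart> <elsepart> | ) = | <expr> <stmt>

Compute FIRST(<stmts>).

{ ), *, + }

From <stmts> : <params>: add FIRST(<params>) = { ), *, + }.
From <stmts> : <elsepart> <stmts>: add FIRST(<elsepart>) = { ), *, + }.
From <stmts> : <expr> = * =: add FIRST(<expr>) = { ), *, + }.
<stmts> : ) contributes {)}.
Union: FIRST(<stmts>) = { ), *, + }.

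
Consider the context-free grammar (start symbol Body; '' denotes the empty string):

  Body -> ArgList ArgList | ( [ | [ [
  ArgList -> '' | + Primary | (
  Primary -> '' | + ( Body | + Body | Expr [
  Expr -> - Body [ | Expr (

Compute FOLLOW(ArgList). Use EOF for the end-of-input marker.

{ EOF, (, +, [ }

In Body -> ArgList ArgList: add FIRST(ArgList)\{''} = { (, + }.
  Since ArgList is nullable, also add FOLLOW(Body) = { EOF, (, +, [ }.
In Body -> ArgList ArgList: ArgList is at the end, add FOLLOW(Body) = { EOF, (, +, [ }.
Union: FOLLOW(ArgList) = { EOF, (, +, [ }.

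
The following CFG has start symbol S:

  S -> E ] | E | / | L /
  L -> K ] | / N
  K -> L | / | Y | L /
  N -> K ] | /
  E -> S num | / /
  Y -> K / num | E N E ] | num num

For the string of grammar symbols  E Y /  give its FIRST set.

{ /, num }

Add FIRST(E) = { /, num }; E is not nullable, stop.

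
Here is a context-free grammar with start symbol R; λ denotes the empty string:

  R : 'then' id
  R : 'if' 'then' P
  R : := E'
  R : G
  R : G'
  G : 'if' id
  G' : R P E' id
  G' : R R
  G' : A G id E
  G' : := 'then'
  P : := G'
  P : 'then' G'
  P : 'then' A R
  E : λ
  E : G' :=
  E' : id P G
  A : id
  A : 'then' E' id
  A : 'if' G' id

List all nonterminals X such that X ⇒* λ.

{ E }

Directly nullable (have an λ-production): E.
No other nonterminal has a production whose RHS symbols are all nullable.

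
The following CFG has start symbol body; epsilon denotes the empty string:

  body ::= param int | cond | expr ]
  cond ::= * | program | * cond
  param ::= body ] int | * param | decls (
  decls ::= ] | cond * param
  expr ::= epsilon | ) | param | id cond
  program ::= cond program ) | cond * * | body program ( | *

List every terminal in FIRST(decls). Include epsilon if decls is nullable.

{ ), *, ], id }

decls ::= ] contributes {]}.
From decls ::= cond * param: add FIRST(cond) = { ), *, ], id }.
Union: FIRST(decls) = { ), *, ], id }.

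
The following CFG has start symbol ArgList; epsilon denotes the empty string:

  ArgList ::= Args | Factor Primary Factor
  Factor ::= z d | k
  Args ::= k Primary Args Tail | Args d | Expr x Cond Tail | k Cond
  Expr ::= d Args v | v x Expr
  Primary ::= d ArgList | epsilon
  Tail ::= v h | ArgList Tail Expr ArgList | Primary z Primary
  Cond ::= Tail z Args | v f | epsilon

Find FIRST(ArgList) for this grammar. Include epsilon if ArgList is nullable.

{ d, k, v, z }

From ArgList ::= Args: add FIRST(Args) = { d, k, v }.
From ArgList ::= Factor Primary Factor: add FIRST(Factor) = { k, z }.
Union: FIRST(ArgList) = { d, k, v, z }.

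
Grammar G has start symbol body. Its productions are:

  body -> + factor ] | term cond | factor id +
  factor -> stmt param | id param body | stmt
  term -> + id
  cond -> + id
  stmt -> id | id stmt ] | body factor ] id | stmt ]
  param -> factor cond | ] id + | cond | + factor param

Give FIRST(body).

body -> + factor ] contributes {+}.
From body -> term cond: add FIRST(term) = { + }.
From body -> factor id +: add FIRST(factor) = { +, id }.
Union: FIRST(body) = { +, id }.

{ +, id }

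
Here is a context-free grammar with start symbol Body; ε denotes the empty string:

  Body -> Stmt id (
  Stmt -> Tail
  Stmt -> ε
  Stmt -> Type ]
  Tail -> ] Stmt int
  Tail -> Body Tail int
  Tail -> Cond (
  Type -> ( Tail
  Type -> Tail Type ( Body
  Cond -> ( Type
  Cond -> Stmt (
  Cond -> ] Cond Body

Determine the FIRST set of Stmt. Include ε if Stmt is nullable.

From Stmt -> Tail: add FIRST(Tail) = { (, ], id }.
Stmt -> ε contributes ε.
From Stmt -> Type ]: add FIRST(Type) = { (, ], id }.
Union: FIRST(Stmt) = { (, ], id, ε }.

{ (, ], id, ε }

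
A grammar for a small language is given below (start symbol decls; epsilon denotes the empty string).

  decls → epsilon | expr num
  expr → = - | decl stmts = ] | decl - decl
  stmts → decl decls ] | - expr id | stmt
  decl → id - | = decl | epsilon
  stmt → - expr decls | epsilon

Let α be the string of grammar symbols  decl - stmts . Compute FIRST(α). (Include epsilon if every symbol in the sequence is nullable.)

{ -, =, id }

Add FIRST(decl)\{epsilon} = { =, id }; decl is nullable, continue.
- is a terminal; add {-} and stop.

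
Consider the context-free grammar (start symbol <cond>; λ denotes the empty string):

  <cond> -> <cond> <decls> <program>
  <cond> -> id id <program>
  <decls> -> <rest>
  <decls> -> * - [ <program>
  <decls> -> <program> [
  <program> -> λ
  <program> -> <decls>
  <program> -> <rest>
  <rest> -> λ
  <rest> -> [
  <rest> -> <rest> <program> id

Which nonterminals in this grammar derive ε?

Directly nullable (have an λ-production): <program>, <rest>.
<decls> -> <rest> with every symbol nullable, so <decls> is nullable.
No other nonterminal has a production whose RHS symbols are all nullable.

{ <decls>, <program>, <rest> }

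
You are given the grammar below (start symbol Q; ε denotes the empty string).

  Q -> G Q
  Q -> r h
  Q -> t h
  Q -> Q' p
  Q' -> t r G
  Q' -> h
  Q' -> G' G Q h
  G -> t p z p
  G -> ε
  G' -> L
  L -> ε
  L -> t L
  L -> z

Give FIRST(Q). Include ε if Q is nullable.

From Q -> G Q: G nullable, take FIRST(G) ∪ FIRST(Q) = { h, r, t, z }.
Q -> r h contributes {r}.
Q -> t h contributes {t}.
From Q -> Q' p: add FIRST(Q') = { h, r, t, z }.
Union: FIRST(Q) = { h, r, t, z }.

{ h, r, t, z }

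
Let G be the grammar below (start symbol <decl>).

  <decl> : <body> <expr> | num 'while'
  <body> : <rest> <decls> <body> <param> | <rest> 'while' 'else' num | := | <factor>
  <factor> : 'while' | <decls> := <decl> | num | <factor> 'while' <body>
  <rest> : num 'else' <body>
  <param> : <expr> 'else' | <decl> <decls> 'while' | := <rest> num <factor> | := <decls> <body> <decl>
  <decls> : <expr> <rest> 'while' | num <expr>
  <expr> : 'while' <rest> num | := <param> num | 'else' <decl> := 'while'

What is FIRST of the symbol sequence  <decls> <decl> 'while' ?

{ 'else', 'while', :=, num }

Add FIRST(<decls>) = { 'else', 'while', :=, num }; <decls> is not nullable, stop.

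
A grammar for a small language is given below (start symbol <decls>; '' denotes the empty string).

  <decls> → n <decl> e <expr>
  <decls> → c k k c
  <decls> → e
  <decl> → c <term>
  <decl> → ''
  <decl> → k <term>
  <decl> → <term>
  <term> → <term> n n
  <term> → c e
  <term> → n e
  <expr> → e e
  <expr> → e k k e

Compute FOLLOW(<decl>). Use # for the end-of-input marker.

In <decls> → n <decl> e <expr>: add FIRST(e <expr>) = { e }.
Union: FOLLOW(<decl>) = { e }.

{ e }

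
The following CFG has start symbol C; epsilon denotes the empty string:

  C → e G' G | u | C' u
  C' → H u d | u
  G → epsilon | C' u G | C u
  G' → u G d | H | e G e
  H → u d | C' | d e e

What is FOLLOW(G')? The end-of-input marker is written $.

In C → e G' G: add FIRST(G)\{epsilon} = { d, e, u }.
  Since G is nullable, also add FOLLOW(C) = { $, u }.
Union: FOLLOW(G') = { $, d, e, u }.

{ $, d, e, u }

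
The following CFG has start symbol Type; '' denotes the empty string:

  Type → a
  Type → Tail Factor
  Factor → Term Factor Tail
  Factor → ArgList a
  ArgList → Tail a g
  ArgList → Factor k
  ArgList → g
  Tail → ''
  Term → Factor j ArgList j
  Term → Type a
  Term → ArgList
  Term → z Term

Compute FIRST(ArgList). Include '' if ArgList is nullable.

{ a, g, z }

From ArgList → Tail a g: Tail nullable, take FIRST(Tail) ∪ {a} = { a }.
From ArgList → Factor k: add FIRST(Factor) = { a, g, z }.
ArgList → g contributes {g}.
Union: FIRST(ArgList) = { a, g, z }.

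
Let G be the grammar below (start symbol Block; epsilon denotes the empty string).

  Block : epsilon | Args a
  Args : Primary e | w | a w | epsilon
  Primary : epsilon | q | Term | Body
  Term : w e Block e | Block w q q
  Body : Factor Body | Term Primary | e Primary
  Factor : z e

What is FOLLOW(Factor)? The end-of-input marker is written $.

In Body : Factor Body: add FIRST(Body) = { a, e, q, w, z }.
Union: FOLLOW(Factor) = { a, e, q, w, z }.

{ a, e, q, w, z }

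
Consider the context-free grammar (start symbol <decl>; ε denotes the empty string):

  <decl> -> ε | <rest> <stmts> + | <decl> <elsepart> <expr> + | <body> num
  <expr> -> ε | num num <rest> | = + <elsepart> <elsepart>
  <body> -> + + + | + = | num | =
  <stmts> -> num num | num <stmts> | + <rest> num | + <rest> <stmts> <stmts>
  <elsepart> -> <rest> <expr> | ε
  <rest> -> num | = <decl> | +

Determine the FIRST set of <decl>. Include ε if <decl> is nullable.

<decl> -> ε contributes ε.
From <decl> -> <rest> <stmts> +: add FIRST(<rest>) = { +, =, num }.
From <decl> -> <decl> <elsepart> <expr> +: <decl>, <elsepart>, <expr> nullable, take FIRST(<decl>) ∪ FIRST(<elsepart>) ∪ FIRST(<expr>) ∪ {+} = { +, =, num }.
From <decl> -> <body> num: add FIRST(<body>) = { +, =, num }.
Union: FIRST(<decl>) = { +, =, num, ε }.

{ +, =, num, ε }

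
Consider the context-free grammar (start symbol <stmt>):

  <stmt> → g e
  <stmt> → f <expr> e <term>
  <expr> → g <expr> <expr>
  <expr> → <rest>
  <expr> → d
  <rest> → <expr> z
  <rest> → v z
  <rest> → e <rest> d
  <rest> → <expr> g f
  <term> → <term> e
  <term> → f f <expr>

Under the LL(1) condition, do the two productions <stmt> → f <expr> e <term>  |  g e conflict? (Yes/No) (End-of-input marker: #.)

No

FIRST(f <expr> e <term>) = { f } and FIRST(g e) = { g }.
The FIRST sets are disjoint and neither alternative is nullable — no conflict.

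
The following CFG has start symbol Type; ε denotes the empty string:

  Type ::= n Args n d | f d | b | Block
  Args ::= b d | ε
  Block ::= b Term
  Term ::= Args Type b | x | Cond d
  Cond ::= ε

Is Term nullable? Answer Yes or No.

No

Nullable nonterminals: Args, Cond.
No production of Term has an RHS whose symbols are all nullable, so Term is not nullable.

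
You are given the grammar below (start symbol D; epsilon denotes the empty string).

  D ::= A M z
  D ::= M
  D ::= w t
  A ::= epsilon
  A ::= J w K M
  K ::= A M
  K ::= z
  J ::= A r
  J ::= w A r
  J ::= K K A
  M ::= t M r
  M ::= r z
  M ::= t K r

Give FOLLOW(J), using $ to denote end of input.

In A ::= J w K M: add FIRST(w K M) = { w }.
Union: FOLLOW(J) = { w }.

{ w }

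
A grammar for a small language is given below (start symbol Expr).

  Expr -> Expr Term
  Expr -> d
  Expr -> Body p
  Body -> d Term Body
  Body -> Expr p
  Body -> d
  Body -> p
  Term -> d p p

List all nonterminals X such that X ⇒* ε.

{ } (none)

No nonterminal has an empty production or an RHS whose symbols are all nullable.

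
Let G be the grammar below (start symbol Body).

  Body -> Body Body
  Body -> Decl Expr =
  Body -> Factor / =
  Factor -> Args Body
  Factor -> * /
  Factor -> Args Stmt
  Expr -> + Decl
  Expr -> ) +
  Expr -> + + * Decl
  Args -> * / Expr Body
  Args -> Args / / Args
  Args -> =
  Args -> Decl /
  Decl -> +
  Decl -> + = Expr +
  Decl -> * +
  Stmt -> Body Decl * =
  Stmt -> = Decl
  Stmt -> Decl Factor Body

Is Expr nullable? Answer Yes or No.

No nonterminal in this grammar is nullable.
No production of Expr has an RHS whose symbols are all nullable, so Expr is not nullable.

No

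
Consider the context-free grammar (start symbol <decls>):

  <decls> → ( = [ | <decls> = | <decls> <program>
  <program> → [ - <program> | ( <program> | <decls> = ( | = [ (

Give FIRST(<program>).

<program> → [ - <program> contributes {[}.
<program> → ( <program> contributes {(}.
From <program> → <decls> = (: add FIRST(<decls>) = { ( }.
<program> → = [ ( contributes {=}.
Union: FIRST(<program>) = { (, =, [ }.

{ (, =, [ }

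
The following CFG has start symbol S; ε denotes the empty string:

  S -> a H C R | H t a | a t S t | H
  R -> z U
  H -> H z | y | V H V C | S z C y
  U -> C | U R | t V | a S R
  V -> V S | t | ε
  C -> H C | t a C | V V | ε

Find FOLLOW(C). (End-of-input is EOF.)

{ EOF, a, t, y, z }

In S -> a H C R: add FIRST(R) = { z }.
In H -> V H V C: C is at the end, add FOLLOW(H) = { EOF, a, t, y, z }.
In H -> S z C y: add FIRST(y) = { y }.
In U -> C: C is at the end, add FOLLOW(U) = { EOF, a, t, y, z }.
In C -> H C: C is at the end, add FOLLOW(C) = { EOF, a, t, y, z }.
In C -> t a C: C is at the end, add FOLLOW(C) = { EOF, a, t, y, z }.
Union: FOLLOW(C) = { EOF, a, t, y, z }.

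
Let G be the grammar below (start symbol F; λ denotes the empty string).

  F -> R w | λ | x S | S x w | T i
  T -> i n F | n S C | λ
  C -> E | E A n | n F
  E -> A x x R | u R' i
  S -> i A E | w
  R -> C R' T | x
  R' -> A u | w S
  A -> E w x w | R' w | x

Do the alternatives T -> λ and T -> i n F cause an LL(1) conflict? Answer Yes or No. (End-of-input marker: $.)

Yes

FIRST(λ) = { λ } and FIRST(i n F) = { i }.
The first alternative is nullable and FOLLOW(T) = { $, i, n, u, w, x } shares i with FIRST of the second — conflict.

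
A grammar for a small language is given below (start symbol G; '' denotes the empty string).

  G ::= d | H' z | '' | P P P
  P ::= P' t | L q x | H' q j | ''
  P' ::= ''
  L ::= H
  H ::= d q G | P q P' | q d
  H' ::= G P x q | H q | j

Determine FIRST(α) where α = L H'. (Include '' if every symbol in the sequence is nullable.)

Add FIRST(L) = { d, j, q, t, x }; L is not nullable, stop.

{ d, j, q, t, x }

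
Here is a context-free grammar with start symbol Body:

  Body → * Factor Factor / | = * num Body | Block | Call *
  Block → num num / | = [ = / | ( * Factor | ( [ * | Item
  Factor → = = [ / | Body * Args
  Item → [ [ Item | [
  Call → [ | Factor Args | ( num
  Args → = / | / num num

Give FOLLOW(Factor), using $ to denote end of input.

In Body → * Factor Factor /: add FIRST(Factor /) = { (, *, =, [, num }.
In Body → * Factor Factor /: add FIRST(/) = { / }.
In Block → ( * Factor: Factor is at the end, add FOLLOW(Block) = { $, * }.
In Call → Factor Args: add FIRST(Args) = { /, = }.
Union: FOLLOW(Factor) = { $, (, *, /, =, [, num }.

{ $, (, *, /, =, [, num }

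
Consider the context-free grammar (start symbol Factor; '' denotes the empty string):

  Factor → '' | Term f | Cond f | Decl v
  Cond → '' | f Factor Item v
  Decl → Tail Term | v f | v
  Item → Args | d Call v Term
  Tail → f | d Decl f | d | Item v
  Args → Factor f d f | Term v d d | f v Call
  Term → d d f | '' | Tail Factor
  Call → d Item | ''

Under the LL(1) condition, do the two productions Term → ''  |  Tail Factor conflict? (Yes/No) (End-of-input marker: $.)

FIRST('') = { '' } and FIRST(Tail Factor) = { d, f, v }.
The first alternative is nullable and FOLLOW(Term) = { f, v } shares f with FIRST of the second — conflict.

Yes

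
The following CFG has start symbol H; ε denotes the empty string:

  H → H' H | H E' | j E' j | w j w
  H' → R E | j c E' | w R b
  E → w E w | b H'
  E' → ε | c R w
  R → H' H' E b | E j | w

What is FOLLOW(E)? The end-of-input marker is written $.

In H' → R E: E is at the end, add FOLLOW(H') = { b, j, w }.
In E → w E w: add FIRST(w) = { w }.
In R → H' H' E b: add FIRST(b) = { b }.
In R → E j: add FIRST(j) = { j }.
Union: FOLLOW(E) = { b, j, w }.

{ b, j, w }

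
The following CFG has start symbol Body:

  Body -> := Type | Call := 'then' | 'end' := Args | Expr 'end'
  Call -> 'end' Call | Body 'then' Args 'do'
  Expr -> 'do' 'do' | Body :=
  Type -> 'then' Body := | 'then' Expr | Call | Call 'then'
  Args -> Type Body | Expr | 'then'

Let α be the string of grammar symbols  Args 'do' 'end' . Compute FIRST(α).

{ 'do', 'end', 'then', := }

Add FIRST(Args) = { 'do', 'end', 'then', := }; Args is not nullable, stop.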